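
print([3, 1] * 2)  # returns [3, 1, 3, 1]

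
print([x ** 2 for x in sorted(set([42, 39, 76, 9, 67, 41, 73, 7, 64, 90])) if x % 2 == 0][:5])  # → [1764, 4096, 5776, 8100]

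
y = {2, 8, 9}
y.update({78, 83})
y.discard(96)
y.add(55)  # {2, 8, 9, 55, 78, 83}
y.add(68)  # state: {2, 8, 9, 55, 68, 78, 83}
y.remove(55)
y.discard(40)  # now {2, 8, 9, 68, 78, 83}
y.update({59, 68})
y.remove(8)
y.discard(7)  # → {2, 9, 59, 68, 78, 83}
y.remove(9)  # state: {2, 59, 68, 78, 83}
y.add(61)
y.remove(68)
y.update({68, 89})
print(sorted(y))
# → [2, 59, 61, 68, 78, 83, 89]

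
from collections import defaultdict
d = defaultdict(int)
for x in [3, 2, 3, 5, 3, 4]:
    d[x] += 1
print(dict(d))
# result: {3: 3, 2: 1, 5: 1, 4: 1}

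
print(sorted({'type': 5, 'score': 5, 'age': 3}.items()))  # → [('age', 3), ('score', 5), ('type', 5)]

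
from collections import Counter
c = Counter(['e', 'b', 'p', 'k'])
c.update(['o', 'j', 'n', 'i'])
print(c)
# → Counter({'e': 1, 'b': 1, 'p': 1, 'k': 1, 'o': 1, 'j': 1, 'n': 1, 'i': 1})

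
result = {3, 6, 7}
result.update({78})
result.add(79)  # {3, 6, 7, 78, 79}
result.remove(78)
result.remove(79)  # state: {3, 6, 7}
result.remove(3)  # {6, 7}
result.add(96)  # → {6, 7, 96}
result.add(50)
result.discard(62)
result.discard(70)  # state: {6, 7, 50, 96}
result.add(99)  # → {6, 7, 50, 96, 99}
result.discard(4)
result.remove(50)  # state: {6, 7, 96, 99}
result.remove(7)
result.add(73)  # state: {6, 73, 96, 99}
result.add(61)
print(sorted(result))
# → [6, 61, 73, 96, 99]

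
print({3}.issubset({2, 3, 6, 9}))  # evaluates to True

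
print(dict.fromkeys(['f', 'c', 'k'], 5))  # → {'f': 5, 'c': 5, 'k': 5}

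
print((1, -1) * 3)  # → (1, -1, 1, -1, 1, -1)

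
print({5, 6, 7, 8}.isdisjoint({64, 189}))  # True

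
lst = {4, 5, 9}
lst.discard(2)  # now {4, 5, 9}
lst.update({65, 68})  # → {4, 5, 9, 65, 68}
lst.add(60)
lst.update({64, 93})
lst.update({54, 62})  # {4, 5, 9, 54, 60, 62, 64, 65, 68, 93}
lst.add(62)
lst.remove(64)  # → {4, 5, 9, 54, 60, 62, 65, 68, 93}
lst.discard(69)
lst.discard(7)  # {4, 5, 9, 54, 60, 62, 65, 68, 93}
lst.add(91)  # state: {4, 5, 9, 54, 60, 62, 65, 68, 91, 93}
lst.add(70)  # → {4, 5, 9, 54, 60, 62, 65, 68, 70, 91, 93}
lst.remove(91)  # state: {4, 5, 9, 54, 60, 62, 65, 68, 70, 93}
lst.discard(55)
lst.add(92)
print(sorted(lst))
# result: [4, 5, 9, 54, 60, 62, 65, 68, 70, 92, 93]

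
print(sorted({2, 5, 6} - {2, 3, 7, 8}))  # [5, 6]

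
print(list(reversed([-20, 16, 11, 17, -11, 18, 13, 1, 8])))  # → [8, 1, 13, 18, -11, 17, 11, 16, -20]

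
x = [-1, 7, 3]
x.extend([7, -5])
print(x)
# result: [-1, 7, 3, 7, -5]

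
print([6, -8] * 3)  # [6, -8, 6, -8, 6, -8]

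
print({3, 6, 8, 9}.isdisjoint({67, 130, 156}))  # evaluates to True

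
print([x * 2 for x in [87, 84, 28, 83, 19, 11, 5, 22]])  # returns [174, 168, 56, 166, 38, 22, 10, 44]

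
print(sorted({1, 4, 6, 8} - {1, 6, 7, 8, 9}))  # [4]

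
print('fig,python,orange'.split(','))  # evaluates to ['fig', 'python', 'orange']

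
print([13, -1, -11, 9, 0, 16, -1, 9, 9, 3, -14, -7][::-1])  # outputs [-7, -14, 3, 9, 9, -1, 16, 0, 9, -11, -1, 13]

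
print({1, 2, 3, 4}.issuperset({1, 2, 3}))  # True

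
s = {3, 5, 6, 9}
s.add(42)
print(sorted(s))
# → [3, 5, 6, 9, 42]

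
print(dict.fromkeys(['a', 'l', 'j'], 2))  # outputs {'a': 2, 'l': 2, 'j': 2}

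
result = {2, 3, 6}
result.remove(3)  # {2, 6}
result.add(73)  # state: {2, 6, 73}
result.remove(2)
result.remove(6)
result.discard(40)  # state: {73}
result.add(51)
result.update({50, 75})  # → {50, 51, 73, 75}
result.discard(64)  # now {50, 51, 73, 75}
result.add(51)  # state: {50, 51, 73, 75}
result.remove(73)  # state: {50, 51, 75}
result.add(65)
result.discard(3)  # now {50, 51, 65, 75}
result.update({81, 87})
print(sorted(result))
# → [50, 51, 65, 75, 81, 87]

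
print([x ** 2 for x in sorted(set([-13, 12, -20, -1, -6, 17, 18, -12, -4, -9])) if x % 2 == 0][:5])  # [400, 144, 36, 16, 144]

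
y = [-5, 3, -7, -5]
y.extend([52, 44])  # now [-5, 3, -7, -5, 52, 44]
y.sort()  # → [-7, -5, -5, 3, 44, 52]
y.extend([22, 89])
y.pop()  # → 89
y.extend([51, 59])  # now [-7, -5, -5, 3, 44, 52, 22, 51, 59]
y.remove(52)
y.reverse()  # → [59, 51, 22, 44, 3, -5, -5, -7]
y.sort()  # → [-7, -5, -5, 3, 22, 44, 51, 59]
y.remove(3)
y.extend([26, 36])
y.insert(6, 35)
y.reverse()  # [36, 26, 59, 35, 51, 44, 22, -5, -5, -7]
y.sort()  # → [-7, -5, -5, 22, 26, 35, 36, 44, 51, 59]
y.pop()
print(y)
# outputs [-7, -5, -5, 22, 26, 35, 36, 44, 51]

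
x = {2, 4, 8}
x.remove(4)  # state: {2, 8}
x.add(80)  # {2, 8, 80}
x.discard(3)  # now {2, 8, 80}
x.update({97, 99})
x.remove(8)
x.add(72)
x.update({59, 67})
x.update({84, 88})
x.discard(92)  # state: {2, 59, 67, 72, 80, 84, 88, 97, 99}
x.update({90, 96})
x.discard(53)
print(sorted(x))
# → [2, 59, 67, 72, 80, 84, 88, 90, 96, 97, 99]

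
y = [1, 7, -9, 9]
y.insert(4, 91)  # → [1, 7, -9, 9, 91]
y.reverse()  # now [91, 9, -9, 7, 1]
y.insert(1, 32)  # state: [91, 32, 9, -9, 7, 1]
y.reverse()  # [1, 7, -9, 9, 32, 91]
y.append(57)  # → [1, 7, -9, 9, 32, 91, 57]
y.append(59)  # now [1, 7, -9, 9, 32, 91, 57, 59]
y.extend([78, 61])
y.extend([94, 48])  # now [1, 7, -9, 9, 32, 91, 57, 59, 78, 61, 94, 48]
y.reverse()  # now [48, 94, 61, 78, 59, 57, 91, 32, 9, -9, 7, 1]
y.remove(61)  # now [48, 94, 78, 59, 57, 91, 32, 9, -9, 7, 1]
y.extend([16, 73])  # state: [48, 94, 78, 59, 57, 91, 32, 9, -9, 7, 1, 16, 73]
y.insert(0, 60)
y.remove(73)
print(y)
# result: [60, 48, 94, 78, 59, 57, 91, 32, 9, -9, 7, 1, 16]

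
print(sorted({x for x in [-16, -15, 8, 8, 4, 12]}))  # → [-16, -15, 4, 8, 12]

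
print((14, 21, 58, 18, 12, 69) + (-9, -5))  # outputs (14, 21, 58, 18, 12, 69, -9, -5)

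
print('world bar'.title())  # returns World Bar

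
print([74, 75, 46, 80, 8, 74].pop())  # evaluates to 74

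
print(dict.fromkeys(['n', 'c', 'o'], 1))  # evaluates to {'n': 1, 'c': 1, 'o': 1}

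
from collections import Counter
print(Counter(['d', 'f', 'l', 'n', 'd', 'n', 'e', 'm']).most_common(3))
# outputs [('d', 2), ('n', 2), ('f', 1)]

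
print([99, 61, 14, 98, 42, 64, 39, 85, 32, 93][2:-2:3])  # [14, 64]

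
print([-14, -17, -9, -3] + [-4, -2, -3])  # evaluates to [-14, -17, -9, -3, -4, -2, -3]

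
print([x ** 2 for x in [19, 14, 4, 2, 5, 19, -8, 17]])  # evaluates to [361, 196, 16, 4, 25, 361, 64, 289]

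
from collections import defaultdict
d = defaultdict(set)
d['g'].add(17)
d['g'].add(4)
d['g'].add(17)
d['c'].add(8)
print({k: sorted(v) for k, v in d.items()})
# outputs {'g': [4, 17], 'c': [8]}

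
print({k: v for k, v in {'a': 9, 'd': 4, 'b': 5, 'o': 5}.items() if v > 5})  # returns {'a': 9}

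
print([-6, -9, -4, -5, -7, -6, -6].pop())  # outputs -6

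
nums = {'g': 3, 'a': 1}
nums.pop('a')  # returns 1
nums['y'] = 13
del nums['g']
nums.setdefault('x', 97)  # 97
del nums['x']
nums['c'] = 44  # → {'y': 13, 'c': 44}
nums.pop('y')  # 13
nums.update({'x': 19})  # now {'c': 44, 'x': 19}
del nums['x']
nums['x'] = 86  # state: {'c': 44, 'x': 86}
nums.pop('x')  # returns 86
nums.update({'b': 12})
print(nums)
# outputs {'c': 44, 'b': 12}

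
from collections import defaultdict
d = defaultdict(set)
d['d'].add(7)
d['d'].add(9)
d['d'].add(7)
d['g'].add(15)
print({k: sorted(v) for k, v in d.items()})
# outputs {'d': [7, 9], 'g': [15]}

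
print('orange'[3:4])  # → n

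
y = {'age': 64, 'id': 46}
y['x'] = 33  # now {'age': 64, 'id': 46, 'x': 33}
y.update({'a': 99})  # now {'age': 64, 'id': 46, 'x': 33, 'a': 99}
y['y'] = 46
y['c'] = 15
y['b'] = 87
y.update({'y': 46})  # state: {'age': 64, 'id': 46, 'x': 33, 'a': 99, 'y': 46, 'c': 15, 'b': 87}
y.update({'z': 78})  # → {'age': 64, 'id': 46, 'x': 33, 'a': 99, 'y': 46, 'c': 15, 'b': 87, 'z': 78}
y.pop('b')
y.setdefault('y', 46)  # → 46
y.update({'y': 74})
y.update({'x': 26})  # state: {'age': 64, 'id': 46, 'x': 26, 'a': 99, 'y': 74, 'c': 15, 'z': 78}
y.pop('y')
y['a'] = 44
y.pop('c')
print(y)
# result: {'age': 64, 'id': 46, 'x': 26, 'a': 44, 'z': 78}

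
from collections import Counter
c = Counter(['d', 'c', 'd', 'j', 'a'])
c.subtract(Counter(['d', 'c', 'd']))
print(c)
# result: Counter({'j': 1, 'a': 1, 'd': 0, 'c': 0})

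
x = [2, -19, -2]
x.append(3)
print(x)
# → [2, -19, -2, 3]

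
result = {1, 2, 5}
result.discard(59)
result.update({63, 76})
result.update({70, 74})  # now {1, 2, 5, 63, 70, 74, 76}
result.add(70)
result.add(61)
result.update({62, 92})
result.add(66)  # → {1, 2, 5, 61, 62, 63, 66, 70, 74, 76, 92}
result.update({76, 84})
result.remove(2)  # {1, 5, 61, 62, 63, 66, 70, 74, 76, 84, 92}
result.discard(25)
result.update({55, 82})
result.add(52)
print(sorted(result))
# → [1, 5, 52, 55, 61, 62, 63, 66, 70, 74, 76, 82, 84, 92]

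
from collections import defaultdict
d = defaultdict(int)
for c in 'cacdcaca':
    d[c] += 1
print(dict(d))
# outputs {'c': 4, 'a': 3, 'd': 1}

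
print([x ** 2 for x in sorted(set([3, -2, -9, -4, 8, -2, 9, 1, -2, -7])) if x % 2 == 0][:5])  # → [16, 4, 64]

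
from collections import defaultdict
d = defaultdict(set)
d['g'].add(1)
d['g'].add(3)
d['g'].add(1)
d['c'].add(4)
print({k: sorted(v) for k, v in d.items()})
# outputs {'g': [1, 3], 'c': [4]}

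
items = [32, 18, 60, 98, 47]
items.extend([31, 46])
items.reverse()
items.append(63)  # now [46, 31, 47, 98, 60, 18, 32, 63]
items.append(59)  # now [46, 31, 47, 98, 60, 18, 32, 63, 59]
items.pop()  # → 59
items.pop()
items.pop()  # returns 32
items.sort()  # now [18, 31, 46, 47, 60, 98]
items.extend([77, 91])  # [18, 31, 46, 47, 60, 98, 77, 91]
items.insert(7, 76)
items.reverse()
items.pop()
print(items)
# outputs [91, 76, 77, 98, 60, 47, 46, 31]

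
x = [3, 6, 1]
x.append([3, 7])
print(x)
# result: [3, 6, 1, [3, 7]]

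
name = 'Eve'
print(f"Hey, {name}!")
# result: Hey, Eve!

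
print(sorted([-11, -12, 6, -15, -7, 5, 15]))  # [-15, -12, -11, -7, 5, 6, 15]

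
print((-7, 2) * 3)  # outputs (-7, 2, -7, 2, -7, 2)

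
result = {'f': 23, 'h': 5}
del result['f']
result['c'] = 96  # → {'h': 5, 'c': 96}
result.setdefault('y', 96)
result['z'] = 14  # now {'h': 5, 'c': 96, 'y': 96, 'z': 14}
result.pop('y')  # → 96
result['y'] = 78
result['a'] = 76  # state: {'h': 5, 'c': 96, 'z': 14, 'y': 78, 'a': 76}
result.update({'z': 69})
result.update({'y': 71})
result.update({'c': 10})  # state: {'h': 5, 'c': 10, 'z': 69, 'y': 71, 'a': 76}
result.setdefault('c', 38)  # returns 10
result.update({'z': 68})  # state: {'h': 5, 'c': 10, 'z': 68, 'y': 71, 'a': 76}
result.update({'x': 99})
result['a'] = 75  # {'h': 5, 'c': 10, 'z': 68, 'y': 71, 'a': 75, 'x': 99}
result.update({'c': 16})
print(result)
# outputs {'h': 5, 'c': 16, 'z': 68, 'y': 71, 'a': 75, 'x': 99}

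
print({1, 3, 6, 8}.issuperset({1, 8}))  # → True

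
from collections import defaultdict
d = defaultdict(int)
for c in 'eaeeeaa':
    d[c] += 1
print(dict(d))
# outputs {'e': 4, 'a': 3}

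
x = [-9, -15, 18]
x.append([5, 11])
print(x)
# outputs [-9, -15, 18, [5, 11]]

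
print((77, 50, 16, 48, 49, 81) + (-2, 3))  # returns (77, 50, 16, 48, 49, 81, -2, 3)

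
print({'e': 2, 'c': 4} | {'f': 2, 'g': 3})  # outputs {'e': 2, 'c': 4, 'f': 2, 'g': 3}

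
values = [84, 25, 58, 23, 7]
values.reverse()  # [7, 23, 58, 25, 84]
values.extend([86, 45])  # [7, 23, 58, 25, 84, 86, 45]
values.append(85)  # [7, 23, 58, 25, 84, 86, 45, 85]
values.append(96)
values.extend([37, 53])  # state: [7, 23, 58, 25, 84, 86, 45, 85, 96, 37, 53]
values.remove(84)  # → [7, 23, 58, 25, 86, 45, 85, 96, 37, 53]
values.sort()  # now [7, 23, 25, 37, 45, 53, 58, 85, 86, 96]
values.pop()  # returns 96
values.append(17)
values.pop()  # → 17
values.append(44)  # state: [7, 23, 25, 37, 45, 53, 58, 85, 86, 44]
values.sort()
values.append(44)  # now [7, 23, 25, 37, 44, 45, 53, 58, 85, 86, 44]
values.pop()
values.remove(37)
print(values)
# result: [7, 23, 25, 44, 45, 53, 58, 85, 86]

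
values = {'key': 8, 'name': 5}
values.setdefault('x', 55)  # 55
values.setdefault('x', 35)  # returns 55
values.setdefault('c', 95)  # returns 95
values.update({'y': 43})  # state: {'key': 8, 'name': 5, 'x': 55, 'c': 95, 'y': 43}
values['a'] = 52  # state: {'key': 8, 'name': 5, 'x': 55, 'c': 95, 'y': 43, 'a': 52}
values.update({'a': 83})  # {'key': 8, 'name': 5, 'x': 55, 'c': 95, 'y': 43, 'a': 83}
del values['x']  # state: {'key': 8, 'name': 5, 'c': 95, 'y': 43, 'a': 83}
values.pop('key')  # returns 8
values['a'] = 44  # {'name': 5, 'c': 95, 'y': 43, 'a': 44}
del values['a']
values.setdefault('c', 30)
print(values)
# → {'name': 5, 'c': 95, 'y': 43}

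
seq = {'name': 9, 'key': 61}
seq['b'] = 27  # {'name': 9, 'key': 61, 'b': 27}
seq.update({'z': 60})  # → {'name': 9, 'key': 61, 'b': 27, 'z': 60}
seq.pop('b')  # 27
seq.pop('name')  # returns 9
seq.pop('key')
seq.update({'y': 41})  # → {'z': 60, 'y': 41}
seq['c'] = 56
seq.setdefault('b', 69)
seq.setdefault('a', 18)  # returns 18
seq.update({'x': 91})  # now {'z': 60, 'y': 41, 'c': 56, 'b': 69, 'a': 18, 'x': 91}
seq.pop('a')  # 18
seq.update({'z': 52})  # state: {'z': 52, 'y': 41, 'c': 56, 'b': 69, 'x': 91}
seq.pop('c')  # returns 56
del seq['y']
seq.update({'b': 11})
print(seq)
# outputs {'z': 52, 'b': 11, 'x': 91}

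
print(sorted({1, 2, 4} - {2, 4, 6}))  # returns [1]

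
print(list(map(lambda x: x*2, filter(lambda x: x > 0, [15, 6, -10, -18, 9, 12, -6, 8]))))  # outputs [30, 12, 18, 24, 16]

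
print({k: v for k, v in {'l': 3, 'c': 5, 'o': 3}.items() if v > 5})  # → {}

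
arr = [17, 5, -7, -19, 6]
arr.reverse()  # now [6, -19, -7, 5, 17]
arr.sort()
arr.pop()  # 17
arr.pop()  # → 6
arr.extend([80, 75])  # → [-19, -7, 5, 80, 75]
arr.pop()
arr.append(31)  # [-19, -7, 5, 80, 31]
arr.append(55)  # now [-19, -7, 5, 80, 31, 55]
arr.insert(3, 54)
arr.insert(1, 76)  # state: [-19, 76, -7, 5, 54, 80, 31, 55]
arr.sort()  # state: [-19, -7, 5, 31, 54, 55, 76, 80]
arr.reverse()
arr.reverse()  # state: [-19, -7, 5, 31, 54, 55, 76, 80]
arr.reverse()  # [80, 76, 55, 54, 31, 5, -7, -19]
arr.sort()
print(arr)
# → [-19, -7, 5, 31, 54, 55, 76, 80]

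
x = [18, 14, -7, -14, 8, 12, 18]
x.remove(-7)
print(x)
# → [18, 14, -14, 8, 12, 18]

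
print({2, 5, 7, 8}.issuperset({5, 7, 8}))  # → True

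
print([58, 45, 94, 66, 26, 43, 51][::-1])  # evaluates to [51, 43, 26, 66, 94, 45, 58]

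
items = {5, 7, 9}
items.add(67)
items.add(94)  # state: {5, 7, 9, 67, 94}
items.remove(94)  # {5, 7, 9, 67}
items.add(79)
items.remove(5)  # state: {7, 9, 67, 79}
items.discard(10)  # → {7, 9, 67, 79}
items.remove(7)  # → {9, 67, 79}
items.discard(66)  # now {9, 67, 79}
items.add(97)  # {9, 67, 79, 97}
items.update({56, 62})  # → {9, 56, 62, 67, 79, 97}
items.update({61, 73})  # {9, 56, 61, 62, 67, 73, 79, 97}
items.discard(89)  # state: {9, 56, 61, 62, 67, 73, 79, 97}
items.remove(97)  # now {9, 56, 61, 62, 67, 73, 79}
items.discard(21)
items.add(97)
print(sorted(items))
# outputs [9, 56, 61, 62, 67, 73, 79, 97]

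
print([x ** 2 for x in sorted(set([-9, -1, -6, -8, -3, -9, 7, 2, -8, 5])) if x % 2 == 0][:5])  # [64, 36, 4]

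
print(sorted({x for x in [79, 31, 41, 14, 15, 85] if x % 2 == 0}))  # [14]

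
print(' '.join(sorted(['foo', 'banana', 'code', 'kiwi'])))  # banana code foo kiwi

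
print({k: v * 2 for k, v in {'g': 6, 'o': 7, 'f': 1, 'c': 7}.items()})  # {'g': 12, 'o': 14, 'f': 2, 'c': 14}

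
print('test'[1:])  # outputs est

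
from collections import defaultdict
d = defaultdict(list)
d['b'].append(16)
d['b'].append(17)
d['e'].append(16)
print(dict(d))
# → {'b': [16, 17], 'e': [16]}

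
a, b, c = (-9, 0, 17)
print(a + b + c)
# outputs 8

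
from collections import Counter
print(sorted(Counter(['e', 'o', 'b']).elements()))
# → ['b', 'e', 'o']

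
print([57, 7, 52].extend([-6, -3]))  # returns None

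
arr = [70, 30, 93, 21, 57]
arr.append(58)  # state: [70, 30, 93, 21, 57, 58]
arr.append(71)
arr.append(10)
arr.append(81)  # [70, 30, 93, 21, 57, 58, 71, 10, 81]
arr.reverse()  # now [81, 10, 71, 58, 57, 21, 93, 30, 70]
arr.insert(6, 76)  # [81, 10, 71, 58, 57, 21, 76, 93, 30, 70]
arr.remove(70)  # [81, 10, 71, 58, 57, 21, 76, 93, 30]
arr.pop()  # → 30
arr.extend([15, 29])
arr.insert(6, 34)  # [81, 10, 71, 58, 57, 21, 34, 76, 93, 15, 29]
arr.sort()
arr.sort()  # [10, 15, 21, 29, 34, 57, 58, 71, 76, 81, 93]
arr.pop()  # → 93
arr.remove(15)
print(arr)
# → [10, 21, 29, 34, 57, 58, 71, 76, 81]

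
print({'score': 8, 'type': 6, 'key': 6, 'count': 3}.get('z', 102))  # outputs 102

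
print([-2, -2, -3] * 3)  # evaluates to [-2, -2, -3, -2, -2, -3, -2, -2, -3]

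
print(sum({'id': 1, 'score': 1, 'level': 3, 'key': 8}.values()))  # 13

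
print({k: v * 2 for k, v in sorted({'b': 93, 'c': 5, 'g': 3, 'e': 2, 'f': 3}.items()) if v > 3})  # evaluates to {'b': 186, 'c': 10}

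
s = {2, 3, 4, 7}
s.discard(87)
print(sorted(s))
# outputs [2, 3, 4, 7]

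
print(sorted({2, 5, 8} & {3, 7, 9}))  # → []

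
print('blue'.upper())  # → BLUE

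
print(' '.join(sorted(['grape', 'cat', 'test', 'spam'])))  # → cat grape spam test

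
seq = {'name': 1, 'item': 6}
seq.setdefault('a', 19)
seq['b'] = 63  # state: {'name': 1, 'item': 6, 'a': 19, 'b': 63}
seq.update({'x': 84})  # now {'name': 1, 'item': 6, 'a': 19, 'b': 63, 'x': 84}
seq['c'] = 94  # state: {'name': 1, 'item': 6, 'a': 19, 'b': 63, 'x': 84, 'c': 94}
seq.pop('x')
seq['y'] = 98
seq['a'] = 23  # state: {'name': 1, 'item': 6, 'a': 23, 'b': 63, 'c': 94, 'y': 98}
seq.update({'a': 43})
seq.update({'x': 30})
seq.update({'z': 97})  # {'name': 1, 'item': 6, 'a': 43, 'b': 63, 'c': 94, 'y': 98, 'x': 30, 'z': 97}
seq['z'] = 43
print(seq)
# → {'name': 1, 'item': 6, 'a': 43, 'b': 63, 'c': 94, 'y': 98, 'x': 30, 'z': 43}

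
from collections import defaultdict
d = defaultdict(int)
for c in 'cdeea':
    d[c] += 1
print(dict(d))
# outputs {'c': 1, 'd': 1, 'e': 2, 'a': 1}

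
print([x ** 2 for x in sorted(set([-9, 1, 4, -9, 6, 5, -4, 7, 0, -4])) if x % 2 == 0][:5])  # [16, 0, 16, 36]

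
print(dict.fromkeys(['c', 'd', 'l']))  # {'c': None, 'd': None, 'l': None}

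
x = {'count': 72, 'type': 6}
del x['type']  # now {'count': 72}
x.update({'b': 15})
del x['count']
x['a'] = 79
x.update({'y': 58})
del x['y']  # {'b': 15, 'a': 79}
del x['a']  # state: {'b': 15}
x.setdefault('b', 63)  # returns 15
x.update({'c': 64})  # {'b': 15, 'c': 64}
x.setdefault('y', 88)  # 88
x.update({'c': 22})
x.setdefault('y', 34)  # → 88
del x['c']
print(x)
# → {'b': 15, 'y': 88}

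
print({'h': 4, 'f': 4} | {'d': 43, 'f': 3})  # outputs {'h': 4, 'f': 3, 'd': 43}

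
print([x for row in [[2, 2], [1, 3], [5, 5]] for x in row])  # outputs [2, 2, 1, 3, 5, 5]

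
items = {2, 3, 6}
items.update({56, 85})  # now {2, 3, 6, 56, 85}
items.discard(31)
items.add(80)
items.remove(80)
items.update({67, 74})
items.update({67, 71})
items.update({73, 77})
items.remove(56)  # {2, 3, 6, 67, 71, 73, 74, 77, 85}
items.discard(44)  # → {2, 3, 6, 67, 71, 73, 74, 77, 85}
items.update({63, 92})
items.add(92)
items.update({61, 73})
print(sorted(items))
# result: [2, 3, 6, 61, 63, 67, 71, 73, 74, 77, 85, 92]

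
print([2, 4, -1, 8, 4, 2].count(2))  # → 2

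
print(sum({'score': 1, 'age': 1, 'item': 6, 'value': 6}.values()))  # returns 14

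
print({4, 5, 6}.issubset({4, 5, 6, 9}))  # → True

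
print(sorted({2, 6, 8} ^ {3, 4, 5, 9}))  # [2, 3, 4, 5, 6, 8, 9]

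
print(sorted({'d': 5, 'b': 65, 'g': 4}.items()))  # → [('b', 65), ('d', 5), ('g', 4)]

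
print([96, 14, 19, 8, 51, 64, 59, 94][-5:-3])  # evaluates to [8, 51]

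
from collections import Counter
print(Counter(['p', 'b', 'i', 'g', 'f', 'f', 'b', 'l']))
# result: Counter({'b': 2, 'f': 2, 'p': 1, 'i': 1, 'g': 1, 'l': 1})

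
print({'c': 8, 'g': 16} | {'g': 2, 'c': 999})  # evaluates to {'c': 999, 'g': 2}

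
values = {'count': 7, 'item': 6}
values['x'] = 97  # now {'count': 7, 'item': 6, 'x': 97}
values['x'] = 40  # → {'count': 7, 'item': 6, 'x': 40}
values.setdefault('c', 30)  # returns 30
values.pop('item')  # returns 6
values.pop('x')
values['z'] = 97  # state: {'count': 7, 'c': 30, 'z': 97}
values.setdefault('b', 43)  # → 43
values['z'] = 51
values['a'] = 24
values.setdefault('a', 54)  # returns 24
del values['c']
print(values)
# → {'count': 7, 'z': 51, 'b': 43, 'a': 24}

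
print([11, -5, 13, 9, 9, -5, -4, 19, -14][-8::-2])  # [-5]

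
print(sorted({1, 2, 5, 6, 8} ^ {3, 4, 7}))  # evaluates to [1, 2, 3, 4, 5, 6, 7, 8]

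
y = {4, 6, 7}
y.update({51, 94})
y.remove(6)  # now {4, 7, 51, 94}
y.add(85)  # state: {4, 7, 51, 85, 94}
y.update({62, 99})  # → {4, 7, 51, 62, 85, 94, 99}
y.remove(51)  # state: {4, 7, 62, 85, 94, 99}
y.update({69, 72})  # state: {4, 7, 62, 69, 72, 85, 94, 99}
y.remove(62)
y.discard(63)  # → {4, 7, 69, 72, 85, 94, 99}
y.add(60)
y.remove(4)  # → {7, 60, 69, 72, 85, 94, 99}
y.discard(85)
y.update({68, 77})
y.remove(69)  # {7, 60, 68, 72, 77, 94, 99}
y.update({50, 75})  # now {7, 50, 60, 68, 72, 75, 77, 94, 99}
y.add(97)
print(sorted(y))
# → [7, 50, 60, 68, 72, 75, 77, 94, 97, 99]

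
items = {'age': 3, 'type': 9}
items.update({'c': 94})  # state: {'age': 3, 'type': 9, 'c': 94}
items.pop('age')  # 3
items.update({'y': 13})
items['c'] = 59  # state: {'type': 9, 'c': 59, 'y': 13}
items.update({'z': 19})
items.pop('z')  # 19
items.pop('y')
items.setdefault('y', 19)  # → 19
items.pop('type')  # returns 9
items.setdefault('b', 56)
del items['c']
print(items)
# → {'y': 19, 'b': 56}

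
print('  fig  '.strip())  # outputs fig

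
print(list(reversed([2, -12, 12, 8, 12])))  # [12, 8, 12, -12, 2]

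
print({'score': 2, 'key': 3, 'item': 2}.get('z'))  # None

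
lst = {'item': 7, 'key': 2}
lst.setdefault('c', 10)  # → 10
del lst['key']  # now {'item': 7, 'c': 10}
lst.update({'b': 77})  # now {'item': 7, 'c': 10, 'b': 77}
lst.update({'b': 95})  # {'item': 7, 'c': 10, 'b': 95}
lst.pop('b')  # 95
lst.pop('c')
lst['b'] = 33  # {'item': 7, 'b': 33}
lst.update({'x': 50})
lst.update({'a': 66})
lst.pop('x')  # 50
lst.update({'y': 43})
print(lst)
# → {'item': 7, 'b': 33, 'a': 66, 'y': 43}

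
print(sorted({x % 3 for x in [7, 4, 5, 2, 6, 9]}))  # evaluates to [0, 1, 2]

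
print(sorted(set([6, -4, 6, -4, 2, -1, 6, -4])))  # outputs [-4, -1, 2, 6]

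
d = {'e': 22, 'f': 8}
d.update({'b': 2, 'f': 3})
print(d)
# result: {'e': 22, 'f': 3, 'b': 2}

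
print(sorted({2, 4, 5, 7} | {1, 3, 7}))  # [1, 2, 3, 4, 5, 7]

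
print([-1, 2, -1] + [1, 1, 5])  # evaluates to [-1, 2, -1, 1, 1, 5]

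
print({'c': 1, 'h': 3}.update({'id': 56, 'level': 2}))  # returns None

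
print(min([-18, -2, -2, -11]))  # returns -18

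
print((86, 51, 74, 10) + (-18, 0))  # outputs (86, 51, 74, 10, -18, 0)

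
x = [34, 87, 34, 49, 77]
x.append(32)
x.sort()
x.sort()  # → [32, 34, 34, 49, 77, 87]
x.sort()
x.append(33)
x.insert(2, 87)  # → [32, 34, 87, 34, 49, 77, 87, 33]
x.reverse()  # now [33, 87, 77, 49, 34, 87, 34, 32]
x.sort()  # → [32, 33, 34, 34, 49, 77, 87, 87]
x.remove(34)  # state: [32, 33, 34, 49, 77, 87, 87]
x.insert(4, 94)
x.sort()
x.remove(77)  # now [32, 33, 34, 49, 87, 87, 94]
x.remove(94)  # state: [32, 33, 34, 49, 87, 87]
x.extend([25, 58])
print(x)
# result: [32, 33, 34, 49, 87, 87, 25, 58]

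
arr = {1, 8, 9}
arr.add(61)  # {1, 8, 9, 61}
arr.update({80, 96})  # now {1, 8, 9, 61, 80, 96}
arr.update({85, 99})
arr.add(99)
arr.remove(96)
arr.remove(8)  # {1, 9, 61, 80, 85, 99}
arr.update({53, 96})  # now {1, 9, 53, 61, 80, 85, 96, 99}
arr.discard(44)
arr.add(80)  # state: {1, 9, 53, 61, 80, 85, 96, 99}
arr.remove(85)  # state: {1, 9, 53, 61, 80, 96, 99}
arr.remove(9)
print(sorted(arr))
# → [1, 53, 61, 80, 96, 99]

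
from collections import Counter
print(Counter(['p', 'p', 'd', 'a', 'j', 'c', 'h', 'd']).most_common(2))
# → [('p', 2), ('d', 2)]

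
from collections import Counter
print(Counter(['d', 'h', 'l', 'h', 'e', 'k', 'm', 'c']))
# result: Counter({'h': 2, 'd': 1, 'l': 1, 'e': 1, 'k': 1, 'm': 1, 'c': 1})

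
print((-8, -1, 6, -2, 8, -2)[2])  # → 6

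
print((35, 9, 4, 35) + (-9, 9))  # (35, 9, 4, 35, -9, 9)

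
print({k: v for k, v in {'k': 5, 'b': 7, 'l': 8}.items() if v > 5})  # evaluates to {'b': 7, 'l': 8}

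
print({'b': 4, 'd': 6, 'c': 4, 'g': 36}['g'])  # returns 36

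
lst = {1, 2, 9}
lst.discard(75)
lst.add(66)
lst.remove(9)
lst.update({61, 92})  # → {1, 2, 61, 66, 92}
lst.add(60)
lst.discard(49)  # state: {1, 2, 60, 61, 66, 92}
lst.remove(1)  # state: {2, 60, 61, 66, 92}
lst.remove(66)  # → {2, 60, 61, 92}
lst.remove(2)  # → {60, 61, 92}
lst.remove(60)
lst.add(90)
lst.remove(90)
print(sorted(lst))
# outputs [61, 92]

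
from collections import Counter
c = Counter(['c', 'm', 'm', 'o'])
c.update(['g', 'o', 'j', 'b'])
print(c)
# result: Counter({'m': 2, 'o': 2, 'c': 1, 'g': 1, 'j': 1, 'b': 1})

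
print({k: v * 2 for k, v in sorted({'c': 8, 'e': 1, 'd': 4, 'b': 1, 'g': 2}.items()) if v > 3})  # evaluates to {'c': 16, 'd': 8}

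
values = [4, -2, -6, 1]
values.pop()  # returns 1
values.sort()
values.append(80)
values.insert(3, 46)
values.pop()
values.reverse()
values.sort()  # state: [-6, -2, 4, 46]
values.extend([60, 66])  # [-6, -2, 4, 46, 60, 66]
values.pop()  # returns 66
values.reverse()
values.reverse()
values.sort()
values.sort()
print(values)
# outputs [-6, -2, 4, 46, 60]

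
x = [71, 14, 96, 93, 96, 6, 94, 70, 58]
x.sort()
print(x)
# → [6, 14, 58, 70, 71, 93, 94, 96, 96]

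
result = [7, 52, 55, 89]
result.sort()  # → [7, 52, 55, 89]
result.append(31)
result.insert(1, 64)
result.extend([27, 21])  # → [7, 64, 52, 55, 89, 31, 27, 21]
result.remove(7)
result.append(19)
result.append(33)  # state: [64, 52, 55, 89, 31, 27, 21, 19, 33]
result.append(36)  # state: [64, 52, 55, 89, 31, 27, 21, 19, 33, 36]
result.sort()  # [19, 21, 27, 31, 33, 36, 52, 55, 64, 89]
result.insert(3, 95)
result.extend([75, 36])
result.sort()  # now [19, 21, 27, 31, 33, 36, 36, 52, 55, 64, 75, 89, 95]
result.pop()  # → 95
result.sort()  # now [19, 21, 27, 31, 33, 36, 36, 52, 55, 64, 75, 89]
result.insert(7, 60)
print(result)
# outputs [19, 21, 27, 31, 33, 36, 36, 60, 52, 55, 64, 75, 89]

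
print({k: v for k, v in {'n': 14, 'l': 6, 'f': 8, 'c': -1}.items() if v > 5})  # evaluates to {'n': 14, 'l': 6, 'f': 8}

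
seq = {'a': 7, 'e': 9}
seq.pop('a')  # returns 7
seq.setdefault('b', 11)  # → 11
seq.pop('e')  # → 9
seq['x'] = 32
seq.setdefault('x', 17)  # 32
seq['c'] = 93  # {'b': 11, 'x': 32, 'c': 93}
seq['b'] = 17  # {'b': 17, 'x': 32, 'c': 93}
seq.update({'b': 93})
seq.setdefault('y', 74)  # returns 74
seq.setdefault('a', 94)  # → 94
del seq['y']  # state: {'b': 93, 'x': 32, 'c': 93, 'a': 94}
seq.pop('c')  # 93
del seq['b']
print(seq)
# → {'x': 32, 'a': 94}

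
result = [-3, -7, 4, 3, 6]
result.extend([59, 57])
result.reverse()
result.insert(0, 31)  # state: [31, 57, 59, 6, 3, 4, -7, -3]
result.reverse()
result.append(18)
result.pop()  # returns 18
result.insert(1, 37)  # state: [-3, 37, -7, 4, 3, 6, 59, 57, 31]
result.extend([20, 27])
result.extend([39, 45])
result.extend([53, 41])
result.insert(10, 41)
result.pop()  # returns 41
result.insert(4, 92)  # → [-3, 37, -7, 4, 92, 3, 6, 59, 57, 31, 20, 41, 27, 39, 45, 53]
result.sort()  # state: [-7, -3, 3, 4, 6, 20, 27, 31, 37, 39, 41, 45, 53, 57, 59, 92]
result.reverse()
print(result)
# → [92, 59, 57, 53, 45, 41, 39, 37, 31, 27, 20, 6, 4, 3, -3, -7]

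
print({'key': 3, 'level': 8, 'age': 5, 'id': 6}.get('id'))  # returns 6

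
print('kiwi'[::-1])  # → iwik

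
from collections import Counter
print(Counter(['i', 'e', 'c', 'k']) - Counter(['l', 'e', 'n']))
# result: Counter({'i': 1, 'c': 1, 'k': 1})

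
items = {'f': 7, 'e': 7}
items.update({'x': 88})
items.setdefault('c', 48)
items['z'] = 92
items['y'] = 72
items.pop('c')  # 48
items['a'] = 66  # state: {'f': 7, 'e': 7, 'x': 88, 'z': 92, 'y': 72, 'a': 66}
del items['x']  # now {'f': 7, 'e': 7, 'z': 92, 'y': 72, 'a': 66}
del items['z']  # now {'f': 7, 'e': 7, 'y': 72, 'a': 66}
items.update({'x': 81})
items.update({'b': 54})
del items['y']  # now {'f': 7, 'e': 7, 'a': 66, 'x': 81, 'b': 54}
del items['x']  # {'f': 7, 'e': 7, 'a': 66, 'b': 54}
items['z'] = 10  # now {'f': 7, 'e': 7, 'a': 66, 'b': 54, 'z': 10}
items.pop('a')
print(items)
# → {'f': 7, 'e': 7, 'b': 54, 'z': 10}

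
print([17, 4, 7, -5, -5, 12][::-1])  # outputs [12, -5, -5, 7, 4, 17]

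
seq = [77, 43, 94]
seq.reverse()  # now [94, 43, 77]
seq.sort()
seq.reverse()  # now [94, 77, 43]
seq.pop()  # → 43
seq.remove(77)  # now [94]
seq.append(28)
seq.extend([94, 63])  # [94, 28, 94, 63]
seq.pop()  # 63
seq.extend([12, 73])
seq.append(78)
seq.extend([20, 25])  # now [94, 28, 94, 12, 73, 78, 20, 25]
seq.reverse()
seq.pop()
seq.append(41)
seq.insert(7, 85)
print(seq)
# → [25, 20, 78, 73, 12, 94, 28, 85, 41]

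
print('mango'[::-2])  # onm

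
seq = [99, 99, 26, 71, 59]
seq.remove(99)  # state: [99, 26, 71, 59]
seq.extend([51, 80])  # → [99, 26, 71, 59, 51, 80]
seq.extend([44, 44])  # [99, 26, 71, 59, 51, 80, 44, 44]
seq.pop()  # 44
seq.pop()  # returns 44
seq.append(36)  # [99, 26, 71, 59, 51, 80, 36]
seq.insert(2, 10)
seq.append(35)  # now [99, 26, 10, 71, 59, 51, 80, 36, 35]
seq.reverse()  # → [35, 36, 80, 51, 59, 71, 10, 26, 99]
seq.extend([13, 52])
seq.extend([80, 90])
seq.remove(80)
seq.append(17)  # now [35, 36, 51, 59, 71, 10, 26, 99, 13, 52, 80, 90, 17]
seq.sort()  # [10, 13, 17, 26, 35, 36, 51, 52, 59, 71, 80, 90, 99]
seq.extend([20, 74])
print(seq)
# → [10, 13, 17, 26, 35, 36, 51, 52, 59, 71, 80, 90, 99, 20, 74]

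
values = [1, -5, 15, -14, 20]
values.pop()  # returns 20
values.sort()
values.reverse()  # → [15, 1, -5, -14]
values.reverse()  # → [-14, -5, 1, 15]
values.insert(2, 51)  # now [-14, -5, 51, 1, 15]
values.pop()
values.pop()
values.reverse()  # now [51, -5, -14]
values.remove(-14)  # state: [51, -5]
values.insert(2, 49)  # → [51, -5, 49]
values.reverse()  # [49, -5, 51]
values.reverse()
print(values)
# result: [51, -5, 49]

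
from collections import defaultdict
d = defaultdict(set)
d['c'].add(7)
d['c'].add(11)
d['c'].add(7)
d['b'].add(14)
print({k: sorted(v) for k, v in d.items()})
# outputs {'c': [7, 11], 'b': [14]}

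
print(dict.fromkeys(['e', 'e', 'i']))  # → {'e': None, 'i': None}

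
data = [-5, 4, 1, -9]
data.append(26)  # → [-5, 4, 1, -9, 26]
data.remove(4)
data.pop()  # 26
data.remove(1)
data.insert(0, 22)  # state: [22, -5, -9]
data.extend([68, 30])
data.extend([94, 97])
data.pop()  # 97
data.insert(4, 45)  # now [22, -5, -9, 68, 45, 30, 94]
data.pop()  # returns 94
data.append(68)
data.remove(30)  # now [22, -5, -9, 68, 45, 68]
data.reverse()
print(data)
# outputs [68, 45, 68, -9, -5, 22]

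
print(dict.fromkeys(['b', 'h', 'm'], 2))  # {'b': 2, 'h': 2, 'm': 2}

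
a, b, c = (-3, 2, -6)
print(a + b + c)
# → -7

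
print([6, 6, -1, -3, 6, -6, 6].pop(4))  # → 6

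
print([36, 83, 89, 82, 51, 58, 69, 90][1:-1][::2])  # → [83, 82, 58]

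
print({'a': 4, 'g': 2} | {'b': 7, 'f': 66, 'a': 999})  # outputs {'a': 999, 'g': 2, 'b': 7, 'f': 66}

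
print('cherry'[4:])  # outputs ry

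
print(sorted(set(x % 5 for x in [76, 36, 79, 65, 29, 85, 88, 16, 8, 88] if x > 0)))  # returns [0, 1, 3, 4]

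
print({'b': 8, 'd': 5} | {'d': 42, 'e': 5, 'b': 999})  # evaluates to {'b': 999, 'd': 42, 'e': 5}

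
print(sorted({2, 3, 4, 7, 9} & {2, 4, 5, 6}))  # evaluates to [2, 4]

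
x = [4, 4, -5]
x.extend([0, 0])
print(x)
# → [4, 4, -5, 0, 0]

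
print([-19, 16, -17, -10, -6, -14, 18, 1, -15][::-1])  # [-15, 1, 18, -14, -6, -10, -17, 16, -19]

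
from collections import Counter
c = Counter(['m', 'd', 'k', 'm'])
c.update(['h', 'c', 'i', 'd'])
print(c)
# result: Counter({'m': 2, 'd': 2, 'k': 1, 'h': 1, 'c': 1, 'i': 1})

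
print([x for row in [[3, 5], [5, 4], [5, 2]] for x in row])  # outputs [3, 5, 5, 4, 5, 2]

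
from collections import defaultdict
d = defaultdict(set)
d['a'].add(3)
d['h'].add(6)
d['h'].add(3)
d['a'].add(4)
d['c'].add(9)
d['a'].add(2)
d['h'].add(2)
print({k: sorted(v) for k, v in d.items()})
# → {'a': [2, 3, 4], 'h': [2, 3, 6], 'c': [9]}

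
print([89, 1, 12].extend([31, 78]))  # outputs None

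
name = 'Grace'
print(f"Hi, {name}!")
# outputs Hi, Grace!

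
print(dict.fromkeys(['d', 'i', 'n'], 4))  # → {'d': 4, 'i': 4, 'n': 4}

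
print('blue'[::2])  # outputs bu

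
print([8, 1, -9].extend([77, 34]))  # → None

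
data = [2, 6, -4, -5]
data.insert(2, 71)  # [2, 6, 71, -4, -5]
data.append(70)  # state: [2, 6, 71, -4, -5, 70]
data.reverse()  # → [70, -5, -4, 71, 6, 2]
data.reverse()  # [2, 6, 71, -4, -5, 70]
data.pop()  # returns 70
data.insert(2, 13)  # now [2, 6, 13, 71, -4, -5]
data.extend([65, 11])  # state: [2, 6, 13, 71, -4, -5, 65, 11]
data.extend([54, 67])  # [2, 6, 13, 71, -4, -5, 65, 11, 54, 67]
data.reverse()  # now [67, 54, 11, 65, -5, -4, 71, 13, 6, 2]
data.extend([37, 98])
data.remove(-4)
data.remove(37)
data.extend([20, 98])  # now [67, 54, 11, 65, -5, 71, 13, 6, 2, 98, 20, 98]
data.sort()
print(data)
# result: [-5, 2, 6, 11, 13, 20, 54, 65, 67, 71, 98, 98]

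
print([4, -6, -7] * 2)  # [4, -6, -7, 4, -6, -7]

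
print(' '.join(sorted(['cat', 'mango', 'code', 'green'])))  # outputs cat code green mango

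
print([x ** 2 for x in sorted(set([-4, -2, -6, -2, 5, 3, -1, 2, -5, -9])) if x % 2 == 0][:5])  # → [36, 16, 4, 4]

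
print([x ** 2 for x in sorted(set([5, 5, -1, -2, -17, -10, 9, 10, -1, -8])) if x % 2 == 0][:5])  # [100, 64, 4, 100]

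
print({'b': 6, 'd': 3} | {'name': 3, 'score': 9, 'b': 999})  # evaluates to {'b': 999, 'd': 3, 'name': 3, 'score': 9}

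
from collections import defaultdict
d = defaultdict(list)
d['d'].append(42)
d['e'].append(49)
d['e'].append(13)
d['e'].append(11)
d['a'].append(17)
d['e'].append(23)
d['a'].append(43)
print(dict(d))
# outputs {'d': [42], 'e': [49, 13, 11, 23], 'a': [17, 43]}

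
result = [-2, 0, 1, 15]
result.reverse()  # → [15, 1, 0, -2]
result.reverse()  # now [-2, 0, 1, 15]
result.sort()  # [-2, 0, 1, 15]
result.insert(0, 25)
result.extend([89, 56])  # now [25, -2, 0, 1, 15, 89, 56]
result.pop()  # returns 56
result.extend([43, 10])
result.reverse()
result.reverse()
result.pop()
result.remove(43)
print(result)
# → [25, -2, 0, 1, 15, 89]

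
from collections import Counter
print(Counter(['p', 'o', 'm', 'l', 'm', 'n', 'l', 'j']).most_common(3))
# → [('m', 2), ('l', 2), ('p', 1)]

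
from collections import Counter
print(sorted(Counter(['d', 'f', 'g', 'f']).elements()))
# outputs ['d', 'f', 'f', 'g']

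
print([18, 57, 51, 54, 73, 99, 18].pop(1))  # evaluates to 57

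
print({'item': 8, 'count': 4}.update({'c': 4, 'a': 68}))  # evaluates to None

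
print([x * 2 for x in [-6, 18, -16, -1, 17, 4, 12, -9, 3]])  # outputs [-12, 36, -32, -2, 34, 8, 24, -18, 6]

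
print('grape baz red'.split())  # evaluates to ['grape', 'baz', 'red']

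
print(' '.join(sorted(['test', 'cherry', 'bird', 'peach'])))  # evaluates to bird cherry peach test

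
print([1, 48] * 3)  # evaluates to [1, 48, 1, 48, 1, 48]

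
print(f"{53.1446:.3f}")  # 53.145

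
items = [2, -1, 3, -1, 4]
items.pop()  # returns 4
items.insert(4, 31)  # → [2, -1, 3, -1, 31]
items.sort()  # [-1, -1, 2, 3, 31]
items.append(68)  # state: [-1, -1, 2, 3, 31, 68]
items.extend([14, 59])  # [-1, -1, 2, 3, 31, 68, 14, 59]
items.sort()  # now [-1, -1, 2, 3, 14, 31, 59, 68]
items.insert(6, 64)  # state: [-1, -1, 2, 3, 14, 31, 64, 59, 68]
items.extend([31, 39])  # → [-1, -1, 2, 3, 14, 31, 64, 59, 68, 31, 39]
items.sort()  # [-1, -1, 2, 3, 14, 31, 31, 39, 59, 64, 68]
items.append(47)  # [-1, -1, 2, 3, 14, 31, 31, 39, 59, 64, 68, 47]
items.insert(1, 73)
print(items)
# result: [-1, 73, -1, 2, 3, 14, 31, 31, 39, 59, 64, 68, 47]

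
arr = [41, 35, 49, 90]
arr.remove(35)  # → [41, 49, 90]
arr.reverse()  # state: [90, 49, 41]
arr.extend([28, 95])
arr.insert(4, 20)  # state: [90, 49, 41, 28, 20, 95]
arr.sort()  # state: [20, 28, 41, 49, 90, 95]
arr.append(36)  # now [20, 28, 41, 49, 90, 95, 36]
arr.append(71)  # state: [20, 28, 41, 49, 90, 95, 36, 71]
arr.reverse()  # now [71, 36, 95, 90, 49, 41, 28, 20]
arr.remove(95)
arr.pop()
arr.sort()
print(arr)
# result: [28, 36, 41, 49, 71, 90]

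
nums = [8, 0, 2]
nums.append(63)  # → [8, 0, 2, 63]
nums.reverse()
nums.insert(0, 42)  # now [42, 63, 2, 0, 8]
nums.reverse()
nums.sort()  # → [0, 2, 8, 42, 63]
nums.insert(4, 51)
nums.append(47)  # [0, 2, 8, 42, 51, 63, 47]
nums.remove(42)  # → [0, 2, 8, 51, 63, 47]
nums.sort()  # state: [0, 2, 8, 47, 51, 63]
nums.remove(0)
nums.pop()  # 63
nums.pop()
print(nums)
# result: [2, 8, 47]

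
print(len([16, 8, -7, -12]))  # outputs 4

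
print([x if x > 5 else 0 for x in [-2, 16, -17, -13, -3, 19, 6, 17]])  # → [0, 16, 0, 0, 0, 19, 6, 17]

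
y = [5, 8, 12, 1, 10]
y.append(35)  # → [5, 8, 12, 1, 10, 35]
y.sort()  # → [1, 5, 8, 10, 12, 35]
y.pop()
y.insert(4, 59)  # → [1, 5, 8, 10, 59, 12]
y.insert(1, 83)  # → [1, 83, 5, 8, 10, 59, 12]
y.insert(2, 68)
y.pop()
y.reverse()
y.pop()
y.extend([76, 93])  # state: [59, 10, 8, 5, 68, 83, 76, 93]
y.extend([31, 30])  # [59, 10, 8, 5, 68, 83, 76, 93, 31, 30]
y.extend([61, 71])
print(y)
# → [59, 10, 8, 5, 68, 83, 76, 93, 31, 30, 61, 71]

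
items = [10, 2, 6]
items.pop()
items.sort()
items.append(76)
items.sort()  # [2, 10, 76]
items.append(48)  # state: [2, 10, 76, 48]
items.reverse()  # [48, 76, 10, 2]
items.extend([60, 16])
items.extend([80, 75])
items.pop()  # 75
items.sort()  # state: [2, 10, 16, 48, 60, 76, 80]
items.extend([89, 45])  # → [2, 10, 16, 48, 60, 76, 80, 89, 45]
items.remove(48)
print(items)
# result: [2, 10, 16, 60, 76, 80, 89, 45]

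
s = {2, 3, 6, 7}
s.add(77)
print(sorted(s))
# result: [2, 3, 6, 7, 77]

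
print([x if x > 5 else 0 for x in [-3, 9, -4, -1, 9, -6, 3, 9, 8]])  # [0, 9, 0, 0, 9, 0, 0, 9, 8]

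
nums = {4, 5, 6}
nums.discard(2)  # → {4, 5, 6}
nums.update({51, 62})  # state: {4, 5, 6, 51, 62}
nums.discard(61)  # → {4, 5, 6, 51, 62}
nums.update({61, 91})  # {4, 5, 6, 51, 61, 62, 91}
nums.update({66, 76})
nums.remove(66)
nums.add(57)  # {4, 5, 6, 51, 57, 61, 62, 76, 91}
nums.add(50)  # {4, 5, 6, 50, 51, 57, 61, 62, 76, 91}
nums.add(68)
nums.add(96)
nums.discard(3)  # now {4, 5, 6, 50, 51, 57, 61, 62, 68, 76, 91, 96}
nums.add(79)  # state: {4, 5, 6, 50, 51, 57, 61, 62, 68, 76, 79, 91, 96}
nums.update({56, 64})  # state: {4, 5, 6, 50, 51, 56, 57, 61, 62, 64, 68, 76, 79, 91, 96}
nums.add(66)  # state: {4, 5, 6, 50, 51, 56, 57, 61, 62, 64, 66, 68, 76, 79, 91, 96}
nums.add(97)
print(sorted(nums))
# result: [4, 5, 6, 50, 51, 56, 57, 61, 62, 64, 66, 68, 76, 79, 91, 96, 97]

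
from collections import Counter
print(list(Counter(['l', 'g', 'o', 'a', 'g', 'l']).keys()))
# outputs ['l', 'g', 'o', 'a']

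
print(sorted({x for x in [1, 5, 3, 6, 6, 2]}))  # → [1, 2, 3, 5, 6]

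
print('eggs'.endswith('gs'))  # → True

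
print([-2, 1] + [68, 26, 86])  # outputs [-2, 1, 68, 26, 86]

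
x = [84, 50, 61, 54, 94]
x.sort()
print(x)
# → [50, 54, 61, 84, 94]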